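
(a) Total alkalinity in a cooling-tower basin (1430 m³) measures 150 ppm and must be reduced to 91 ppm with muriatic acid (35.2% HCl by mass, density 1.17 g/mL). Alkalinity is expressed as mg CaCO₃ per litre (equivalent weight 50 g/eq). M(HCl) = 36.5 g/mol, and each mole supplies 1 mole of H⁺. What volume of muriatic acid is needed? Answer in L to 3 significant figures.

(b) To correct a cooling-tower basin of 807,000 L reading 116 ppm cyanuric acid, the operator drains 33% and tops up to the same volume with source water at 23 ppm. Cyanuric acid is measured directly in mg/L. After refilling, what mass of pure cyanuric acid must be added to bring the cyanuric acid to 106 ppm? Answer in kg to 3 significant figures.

(a) Volume: 1430 m³ = 1,430,000 L.
(a) Alkalinity to neutralize: (150 − 91) = 59 mg/L as CaCO₃ × 1,430,000 L = 84,370 g as CaCO₃.
(a) Equivalents of H⁺ required: 84,370 ÷ 50 g/eq = 1687 eq = 1687 mol HCl.
(a) Mass of HCl: 1687 × 36.5 = 61,590 g.
(a) Mass of 35.2% solution: 61,590 / 0.352 = 175,000 g.
(a) Volume: 175,000 g ÷ 1.17 g/mL = 149,500 mL.

(b) After draining 33% and refilling: 116 × 0.67 + 23 × 0.33 = 85.31 ppm.
(b) Deficit to target: 106 − 85.31 = 20.69 mg/L.
(b) Mass: 20.69 mg/L × 807,000 L = 16,700 g cyanuric acid.

(a) 150 L; (b) 16.7 kg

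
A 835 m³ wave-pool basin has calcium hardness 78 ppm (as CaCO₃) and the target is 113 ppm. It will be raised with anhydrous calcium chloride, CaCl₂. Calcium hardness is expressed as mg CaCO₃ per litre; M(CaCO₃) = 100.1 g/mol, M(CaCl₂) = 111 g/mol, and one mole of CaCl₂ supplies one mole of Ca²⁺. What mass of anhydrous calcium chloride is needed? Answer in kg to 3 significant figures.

32.4 kg

Volume: 835 m³ = 835,000 L.
Hardness to add: (113 − 78) = 35 mg/L as CaCO₃ × 835,000 L = 29,220 g as CaCO₃.
Moles of Ca²⁺ (1 mol Ca²⁺ ≡ 1 mol CaCO₃): 29,220 / 100.1 g/mol = 292 mol.
Mass of CaCl₂: 292 × 111 = 32,410 g.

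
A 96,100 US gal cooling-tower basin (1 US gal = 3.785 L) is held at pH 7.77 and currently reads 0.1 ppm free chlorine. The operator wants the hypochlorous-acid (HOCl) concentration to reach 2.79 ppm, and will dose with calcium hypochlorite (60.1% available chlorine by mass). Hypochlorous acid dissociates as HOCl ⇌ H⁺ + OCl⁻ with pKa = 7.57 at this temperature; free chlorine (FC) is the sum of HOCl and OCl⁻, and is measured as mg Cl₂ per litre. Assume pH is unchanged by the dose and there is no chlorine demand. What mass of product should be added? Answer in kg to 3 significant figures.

4.30 kg

Volume: 96,100 US gal × 3.785 L/gal = 363,738 L.
[OCl⁻]/[HOCl] = 10^(pH − pKa) = 10^(7.77 − 7.57) = 1.585; fraction as HOCl = 1/(1 + 1.585) = 0.3869.
Free chlorine required for 2.79 ppm HOCl: 2.79 / 0.3869 = 7.212 ppm.
FC to add: 7.212 − 0.1 = 7.112 mg/L as Cl₂.
Cl₂ equivalent: 7.112 mg/L × 363,738 L = 2587 g.
Product at 60.1% available Cl: 2587 / 0.601 = 4304 g.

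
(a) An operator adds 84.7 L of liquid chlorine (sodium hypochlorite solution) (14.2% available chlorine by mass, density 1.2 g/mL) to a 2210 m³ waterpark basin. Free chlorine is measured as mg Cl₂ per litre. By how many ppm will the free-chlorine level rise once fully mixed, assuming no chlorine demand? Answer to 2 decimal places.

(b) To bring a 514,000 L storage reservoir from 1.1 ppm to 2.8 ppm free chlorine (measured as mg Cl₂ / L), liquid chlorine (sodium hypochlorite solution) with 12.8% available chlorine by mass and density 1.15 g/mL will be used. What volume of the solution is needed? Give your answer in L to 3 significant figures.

(a) 6.53 ppm; (b) 5.94 L

(a) Volume: 2210 m³ = 2,210,000 L.
(a) Mass of solution: 84.7 L × 1000 mL/L × 1.2 g/mL = 101,600 g.
(a) Available chlorine delivered: 101,600 g × 0.142 = 14,430 g as Cl₂.
(a) Concentration rise: 14,430 g / 2,210,000 L = 6.531 mg/L = 6.53 ppm.

(b) Chlorine deficit: 2.8 − 1.1 = 1.7 ppm = 1.7 mg/L as Cl₂.
(b) Cl₂ equivalent needed: 1.7 mg/L × 514,000 L = 873,800 mg = 873.8 g.
(b) Product at 12.8% available chlorine: 873.8 / 0.128 = 6827 g.
(b) Volume at density 1.15 g/mL: 6827 g ÷ 1.15 g/mL = 5936 mL.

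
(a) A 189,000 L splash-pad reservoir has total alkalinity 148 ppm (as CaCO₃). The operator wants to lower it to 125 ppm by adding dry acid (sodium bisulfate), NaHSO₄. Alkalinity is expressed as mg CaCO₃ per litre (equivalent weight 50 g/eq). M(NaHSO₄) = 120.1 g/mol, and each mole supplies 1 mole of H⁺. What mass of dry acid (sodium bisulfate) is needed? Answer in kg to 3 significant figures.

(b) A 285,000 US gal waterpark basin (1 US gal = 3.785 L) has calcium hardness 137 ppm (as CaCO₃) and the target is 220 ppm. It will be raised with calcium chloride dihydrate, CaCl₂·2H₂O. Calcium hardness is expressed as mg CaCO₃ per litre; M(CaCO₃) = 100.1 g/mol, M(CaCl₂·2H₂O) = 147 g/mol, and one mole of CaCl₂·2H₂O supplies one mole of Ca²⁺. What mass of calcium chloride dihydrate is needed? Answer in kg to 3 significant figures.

(a) 10.4 kg; (b) 131 kg

(a) Alkalinity to neutralize: (148 − 125) = 23 mg/L as CaCO₃ × 189,000 L = 4347 g as CaCO₃.
(a) Equivalents of H⁺ required: 4347 ÷ 50 g/eq = 86.94 eq = 86.94 mol NaHSO₄.
(a) Mass of NaHSO₄: 86.94 × 120.1 = 10,440 g.

(b) Volume: 285,000 US gal × 3.785 L/gal = 1,078,725 L.
(b) Hardness to add: (220 − 137) = 83 mg/L as CaCO₃ × 1,078,725 L = 89,530 g as CaCO₃.
(b) Moles of Ca²⁺ (1 mol Ca²⁺ ≡ 1 mol CaCO₃): 89,530 / 100.1 g/mol = 894.4 mol.
(b) Mass of CaCl₂·2H₂O: 894.4 × 147 = 131,500 g.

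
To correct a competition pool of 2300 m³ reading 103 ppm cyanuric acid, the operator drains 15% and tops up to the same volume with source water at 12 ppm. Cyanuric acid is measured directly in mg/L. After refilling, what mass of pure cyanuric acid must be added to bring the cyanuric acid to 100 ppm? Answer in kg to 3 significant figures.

24.5 kg

Volume: 2300 m³ = 2,300,000 L.
After draining 15% and refilling: 103 × 0.85 + 12 × 0.15 = 89.35 ppm.
Deficit to target: 100 − 89.35 = 10.65 mg/L.
Mass: 10.65 mg/L × 2,300,000 L = 24,500 g cyanuric acid.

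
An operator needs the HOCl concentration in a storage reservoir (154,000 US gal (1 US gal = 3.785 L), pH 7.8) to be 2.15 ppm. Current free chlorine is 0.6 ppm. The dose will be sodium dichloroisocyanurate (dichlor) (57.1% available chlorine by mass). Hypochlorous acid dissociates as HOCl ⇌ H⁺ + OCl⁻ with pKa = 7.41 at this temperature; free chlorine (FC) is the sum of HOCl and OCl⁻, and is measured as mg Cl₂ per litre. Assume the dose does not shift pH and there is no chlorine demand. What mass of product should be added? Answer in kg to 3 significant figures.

6.97 kg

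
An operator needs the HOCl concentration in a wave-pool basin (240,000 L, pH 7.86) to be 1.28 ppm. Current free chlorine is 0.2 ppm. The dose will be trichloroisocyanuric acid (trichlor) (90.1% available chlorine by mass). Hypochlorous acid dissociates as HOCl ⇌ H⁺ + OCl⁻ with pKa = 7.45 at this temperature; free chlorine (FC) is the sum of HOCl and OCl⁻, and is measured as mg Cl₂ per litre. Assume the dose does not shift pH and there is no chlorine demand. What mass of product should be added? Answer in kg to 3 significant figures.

[OCl⁻]/[HOCl] = 10^(pH − pKa) = 10^(7.86 − 7.45) = 2.57; fraction as HOCl = 1/(1 + 2.57) = 0.2801.
Free chlorine required for 1.28 ppm HOCl: 1.28 / 0.2801 = 4.57 ppm.
FC to add: 4.57 − 0.2 = 4.37 mg/L as Cl₂.
Cl₂ equivalent: 4.37 mg/L × 240,000 L = 1049 g.
Product at 90.1% available Cl: 1049 / 0.901 = 1164 g.

1.16 kg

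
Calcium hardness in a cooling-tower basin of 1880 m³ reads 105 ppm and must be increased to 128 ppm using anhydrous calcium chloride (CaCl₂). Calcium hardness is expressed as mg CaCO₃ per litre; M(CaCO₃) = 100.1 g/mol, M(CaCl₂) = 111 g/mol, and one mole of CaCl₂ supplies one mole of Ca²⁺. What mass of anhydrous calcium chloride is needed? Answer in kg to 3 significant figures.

Volume: 1880 m³ = 1,880,000 L.
Hardness to add: (128 − 105) = 23 mg/L as CaCO₃ × 1,880,000 L = 43,240 g as CaCO₃.
Moles of Ca²⁺ (1 mol Ca²⁺ ≡ 1 mol CaCO₃): 43,240 / 100.1 g/mol = 432 mol.
Mass of CaCl₂: 432 × 111 = 47,950 g.

47.9 kg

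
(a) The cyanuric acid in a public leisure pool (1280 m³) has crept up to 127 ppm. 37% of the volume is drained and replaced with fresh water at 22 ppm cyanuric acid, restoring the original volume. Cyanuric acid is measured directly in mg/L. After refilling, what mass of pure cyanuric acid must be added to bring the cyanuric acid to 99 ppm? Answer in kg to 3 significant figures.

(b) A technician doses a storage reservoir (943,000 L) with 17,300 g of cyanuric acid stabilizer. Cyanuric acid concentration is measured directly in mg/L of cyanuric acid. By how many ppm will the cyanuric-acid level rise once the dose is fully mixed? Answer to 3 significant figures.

(a) Volume: 1280 m³ = 1,280,000 L.
(a) After draining 37% and refilling: 127 × 0.63 + 22 × 0.37 = 88.15 ppm.
(a) Deficit to target: 99 − 88.15 = 10.85 mg/L.
(a) Mass: 10.85 mg/L × 1,280,000 L = 13,890 g cyanuric acid.

(b) Rise: 17,300 g / 943,000 L × 1000 = 18.35 mg/L.

(a) 13.9 kg; (b) 18.3 ppm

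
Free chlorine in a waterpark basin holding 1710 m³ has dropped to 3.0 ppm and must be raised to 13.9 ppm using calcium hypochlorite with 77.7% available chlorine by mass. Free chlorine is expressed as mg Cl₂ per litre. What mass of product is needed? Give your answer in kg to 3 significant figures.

24.0 kg

Volume: 1710 m³ = 1,710,000 L.
Chlorine deficit: 13.9 − 3.0 = 10.9 ppm = 10.9 mg/L as Cl₂.
Cl₂ equivalent needed: 10.9 mg/L × 1,710,000 L = 18,640,000 mg = 18,640 g.
Product at 77.7% available chlorine: 18,640 / 0.777 = 23,990 g.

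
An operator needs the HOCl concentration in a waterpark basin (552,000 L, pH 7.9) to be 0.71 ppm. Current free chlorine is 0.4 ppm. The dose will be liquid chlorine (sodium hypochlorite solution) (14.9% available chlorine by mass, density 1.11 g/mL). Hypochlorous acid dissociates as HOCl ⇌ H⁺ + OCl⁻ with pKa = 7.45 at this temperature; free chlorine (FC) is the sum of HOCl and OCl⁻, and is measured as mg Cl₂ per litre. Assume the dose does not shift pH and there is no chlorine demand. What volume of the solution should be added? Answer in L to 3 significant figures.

7.71 L

[OCl⁻]/[HOCl] = 10^(pH − pKa) = 10^(7.9 − 7.45) = 2.818; fraction as HOCl = 1/(1 + 2.818) = 0.2619.
Free chlorine required for 0.71 ppm HOCl: 0.71 / 0.2619 = 2.711 ppm.
FC to add: 2.711 − 0.4 = 2.311 mg/L as Cl₂.
Cl₂ equivalent: 2.311 mg/L × 552,000 L = 1276 g.
Product at 14.9% available Cl: 1276 / 0.149 = 8562 g.
Volume: 8562 g ÷ 1.11 g/mL = 7713 mL.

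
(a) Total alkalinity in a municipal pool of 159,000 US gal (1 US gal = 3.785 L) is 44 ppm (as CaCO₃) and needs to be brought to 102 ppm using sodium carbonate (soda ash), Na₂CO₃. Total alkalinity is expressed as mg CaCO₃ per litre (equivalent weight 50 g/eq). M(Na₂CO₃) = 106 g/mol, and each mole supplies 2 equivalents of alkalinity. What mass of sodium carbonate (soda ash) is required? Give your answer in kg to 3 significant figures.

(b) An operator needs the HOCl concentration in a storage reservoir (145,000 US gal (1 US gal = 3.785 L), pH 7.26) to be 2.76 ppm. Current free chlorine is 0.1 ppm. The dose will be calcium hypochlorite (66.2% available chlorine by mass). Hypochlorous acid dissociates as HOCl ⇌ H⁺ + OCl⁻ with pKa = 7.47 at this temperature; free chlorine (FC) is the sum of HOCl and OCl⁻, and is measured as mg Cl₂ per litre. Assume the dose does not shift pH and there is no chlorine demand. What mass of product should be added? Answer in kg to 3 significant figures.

(a) Volume: 159,000 US gal × 3.785 L/gal = 601,815 L.
(a) Alkalinity to add: (102 − 44) = 58 mg/L as CaCO₃ × 601,815 L = 34,910 g as CaCO₃.
(a) Equivalents: 34,910 g ÷ 50 g/eq = 698.1 eq.
(a) Each mole of Na₂CO₃ supplies 2 eq, so 698.1 / 2 = 349.1 mol.
(a) Mass: 349.1 mol × 106 g/mol = 37,000 g.

(b) Volume: 145,000 US gal × 3.785 L/gal = 548,825 L.
(b) [OCl⁻]/[HOCl] = 10^(pH − pKa) = 10^(7.26 − 7.47) = 0.6166; fraction as HOCl = 1/(1 + 0.6166) = 0.6186.
(b) Free chlorine required for 2.76 ppm HOCl: 2.76 / 0.6186 = 4.462 ppm.
(b) FC to add: 4.462 − 0.1 = 4.362 mg/L as Cl₂.
(b) Cl₂ equivalent: 4.362 mg/L × 548,825 L = 2394 g.
(b) Product at 66.2% available Cl: 2394 / 0.662 = 3616 g.

(a) 37.0 kg; (b) 3.62 kg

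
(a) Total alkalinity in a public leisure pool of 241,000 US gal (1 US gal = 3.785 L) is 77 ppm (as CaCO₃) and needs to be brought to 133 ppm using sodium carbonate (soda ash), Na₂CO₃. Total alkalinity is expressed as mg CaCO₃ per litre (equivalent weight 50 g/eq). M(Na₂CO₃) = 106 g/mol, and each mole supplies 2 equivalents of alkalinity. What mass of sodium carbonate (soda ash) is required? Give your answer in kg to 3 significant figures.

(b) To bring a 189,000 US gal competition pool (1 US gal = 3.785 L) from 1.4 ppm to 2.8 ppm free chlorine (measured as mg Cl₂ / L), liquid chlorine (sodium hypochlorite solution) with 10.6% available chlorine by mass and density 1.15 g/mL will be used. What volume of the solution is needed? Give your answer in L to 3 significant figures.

(a) 54.1 kg; (b) 8.22 L

(a) Volume: 241,000 US gal × 3.785 L/gal = 912,185 L.
(a) Alkalinity to add: (133 − 77) = 56 mg/L as CaCO₃ × 912,185 L = 51,080 g as CaCO₃.
(a) Equivalents: 51,080 g ÷ 50 g/eq = 1022 eq.
(a) Each mole of Na₂CO₃ supplies 2 eq, so 1022 / 2 = 510.8 mol.
(a) Mass: 510.8 mol × 106 g/mol = 54,150 g.

(b) Volume: 189,000 US gal × 3.785 L/gal = 715,365 L.
(b) Chlorine deficit: 2.8 − 1.4 = 1.4 ppm = 1.4 mg/L as Cl₂.
(b) Cl₂ equivalent needed: 1.4 mg/L × 715,365 L = 1,002,000 mg = 1002 g.
(b) Product at 10.6% available chlorine: 1002 / 0.106 = 9448 g.
(b) Volume at density 1.15 g/mL: 9448 g ÷ 1.15 g/mL = 8216 mL.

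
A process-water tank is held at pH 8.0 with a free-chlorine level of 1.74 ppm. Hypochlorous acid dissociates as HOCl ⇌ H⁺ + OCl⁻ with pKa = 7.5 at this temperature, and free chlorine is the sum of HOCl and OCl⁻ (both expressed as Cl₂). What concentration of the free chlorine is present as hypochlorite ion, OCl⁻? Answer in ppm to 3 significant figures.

[OCl⁻]/[HOCl] = 10^(pH − pKa) = 10^(8.0 − 7.5) = 10^0.50 = 3.162.
Fraction as HOCl = 1 / (1 + 3.162) = 0.2403.
OCl⁻ = (1 − 0.2403) × 1.74 ppm = 1.322 ppm.

1.32 ppm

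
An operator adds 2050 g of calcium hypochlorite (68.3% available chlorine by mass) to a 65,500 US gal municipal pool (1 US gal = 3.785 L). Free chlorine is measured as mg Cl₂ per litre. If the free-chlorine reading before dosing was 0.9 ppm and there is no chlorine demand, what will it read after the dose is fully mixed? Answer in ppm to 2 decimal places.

6.55 ppm

Volume: 65,500 US gal × 3.785 L/gal = 247,918 L.
Available chlorine delivered: 2050 g × 0.683 = 1400 g as Cl₂.
Concentration rise: 1400 g / 247,918 L = 5.648 mg/L = 5.65 ppm.
Final FC: 0.9 + 5.65 = 6.55 ppm.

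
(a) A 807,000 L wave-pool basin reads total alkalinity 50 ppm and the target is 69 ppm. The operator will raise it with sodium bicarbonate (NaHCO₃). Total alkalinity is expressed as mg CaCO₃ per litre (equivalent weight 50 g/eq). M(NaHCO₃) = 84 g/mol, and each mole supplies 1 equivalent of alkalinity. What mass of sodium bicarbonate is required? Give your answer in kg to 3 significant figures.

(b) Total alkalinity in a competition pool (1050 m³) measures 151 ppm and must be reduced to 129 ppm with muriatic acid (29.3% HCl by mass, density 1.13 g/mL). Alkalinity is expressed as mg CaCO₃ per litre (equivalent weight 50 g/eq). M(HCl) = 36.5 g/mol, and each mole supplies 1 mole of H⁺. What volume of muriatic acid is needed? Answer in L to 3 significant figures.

(a) Alkalinity to add: (69 − 50) = 19 mg/L as CaCO₃ × 807,000 L = 15,330 g as CaCO₃.
(a) Equivalents: 15,330 g ÷ 50 g/eq = 306.7 eq.
(a) NaHCO₃ supplies 1 eq per mole → 306.7 mol.
(a) Mass: 306.7 mol × 84 g/mol = 25,760 g.

(b) Volume: 1050 m³ = 1,050,000 L.
(b) Alkalinity to neutralize: (151 − 129) = 22 mg/L as CaCO₃ × 1,050,000 L = 23,100 g as CaCO₃.
(b) Equivalents of H⁺ required: 23,100 ÷ 50 g/eq = 462 eq = 462 mol HCl.
(b) Mass of HCl: 462 × 36.5 = 16,860 g.
(b) Mass of 29.3% solution: 16,860 / 0.293 = 57,550 g.
(b) Volume: 57,550 g ÷ 1.13 g/mL = 50,930 mL.

(a) 25.8 kg; (b) 50.9 L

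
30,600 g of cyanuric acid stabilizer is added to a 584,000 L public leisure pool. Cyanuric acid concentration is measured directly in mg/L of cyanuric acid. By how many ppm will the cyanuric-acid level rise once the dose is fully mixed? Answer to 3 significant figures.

52.4 ppm

Rise: 30,600 g / 584,000 L × 1000 = 52.4 mg/L.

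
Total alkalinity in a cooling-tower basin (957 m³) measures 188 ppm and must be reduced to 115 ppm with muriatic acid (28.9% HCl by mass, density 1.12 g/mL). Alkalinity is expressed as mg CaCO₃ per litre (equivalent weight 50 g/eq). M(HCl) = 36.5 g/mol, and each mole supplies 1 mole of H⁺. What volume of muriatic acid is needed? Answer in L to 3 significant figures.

158 L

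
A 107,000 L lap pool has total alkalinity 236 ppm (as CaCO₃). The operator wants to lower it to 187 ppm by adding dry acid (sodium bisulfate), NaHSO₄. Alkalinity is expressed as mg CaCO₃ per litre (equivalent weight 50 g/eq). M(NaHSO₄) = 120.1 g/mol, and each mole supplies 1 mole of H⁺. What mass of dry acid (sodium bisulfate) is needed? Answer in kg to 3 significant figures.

Alkalinity to neutralize: (236 − 187) = 49 mg/L as CaCO₃ × 107,000 L = 5243 g as CaCO₃.
Equivalents of H⁺ required: 5243 ÷ 50 g/eq = 104.9 eq = 104.9 mol NaHSO₄.
Mass of NaHSO₄: 104.9 × 120.1 = 12,590 g.

12.6 kg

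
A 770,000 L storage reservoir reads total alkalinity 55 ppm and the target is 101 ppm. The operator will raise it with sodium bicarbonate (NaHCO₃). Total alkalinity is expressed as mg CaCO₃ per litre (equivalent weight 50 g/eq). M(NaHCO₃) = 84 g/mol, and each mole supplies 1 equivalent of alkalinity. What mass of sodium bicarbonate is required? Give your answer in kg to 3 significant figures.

59.5 kg

Alkalinity to add: (101 − 55) = 46 mg/L as CaCO₃ × 770,000 L = 35,420 g as CaCO₃.
Equivalents: 35,420 g ÷ 50 g/eq = 708.4 eq.
NaHCO₃ supplies 1 eq per mole → 708.4 mol.
Mass: 708.4 mol × 84 g/mol = 59,510 g.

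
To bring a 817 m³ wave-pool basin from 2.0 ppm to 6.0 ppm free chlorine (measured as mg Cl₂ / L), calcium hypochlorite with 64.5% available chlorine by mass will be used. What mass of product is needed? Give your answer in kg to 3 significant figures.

Volume: 817 m³ = 817,000 L.
Chlorine deficit: 6.0 − 2.0 = 4 ppm = 4 mg/L as Cl₂.
Cl₂ equivalent needed: 4 mg/L × 817,000 L = 3,268,000 mg = 3268 g.
Product at 64.5% available chlorine: 3268 / 0.645 = 5067 g.

5.07 kg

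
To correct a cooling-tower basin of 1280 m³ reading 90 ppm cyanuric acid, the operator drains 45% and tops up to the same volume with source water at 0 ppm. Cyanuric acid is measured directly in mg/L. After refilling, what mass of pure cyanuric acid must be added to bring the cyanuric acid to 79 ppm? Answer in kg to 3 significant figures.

Volume: 1280 m³ = 1,280,000 L.
After draining 45% and refilling: 90 × 0.55 + 0 × 0.45 = 49.5 ppm.
Deficit to target: 79 − 49.5 = 29.5 mg/L.
Mass: 29.5 mg/L × 1,280,000 L = 37,760 g cyanuric acid.

37.8 kg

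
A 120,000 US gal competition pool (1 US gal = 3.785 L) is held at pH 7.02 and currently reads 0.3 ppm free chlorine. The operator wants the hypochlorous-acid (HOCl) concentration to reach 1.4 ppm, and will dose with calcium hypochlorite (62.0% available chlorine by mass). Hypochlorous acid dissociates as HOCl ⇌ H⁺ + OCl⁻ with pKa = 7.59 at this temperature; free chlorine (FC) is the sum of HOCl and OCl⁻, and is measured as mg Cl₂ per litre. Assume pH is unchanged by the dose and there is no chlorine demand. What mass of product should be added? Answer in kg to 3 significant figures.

1.08 kg

Volume: 120,000 US gal × 3.785 L/gal = 454,200 L.
[OCl⁻]/[HOCl] = 10^(pH − pKa) = 10^(7.02 − 7.59) = 0.2692; fraction as HOCl = 1/(1 + 0.2692) = 0.7879.
Free chlorine required for 1.4 ppm HOCl: 1.4 / 0.7879 = 1.777 ppm.
FC to add: 1.777 − 0.3 = 1.477 mg/L as Cl₂.
Cl₂ equivalent: 1.477 mg/L × 454,200 L = 670.8 g.
Product at 62.0% available Cl: 670.8 / 0.62 = 1082 g.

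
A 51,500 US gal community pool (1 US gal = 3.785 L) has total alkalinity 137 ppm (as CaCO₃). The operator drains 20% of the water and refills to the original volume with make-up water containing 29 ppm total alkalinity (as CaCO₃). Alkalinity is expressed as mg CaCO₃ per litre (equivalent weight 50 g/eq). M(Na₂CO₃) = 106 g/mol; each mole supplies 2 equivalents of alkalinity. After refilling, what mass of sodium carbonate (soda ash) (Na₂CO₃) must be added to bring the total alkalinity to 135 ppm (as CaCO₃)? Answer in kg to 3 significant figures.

Volume: 51,500 US gal × 3.785 L/gal = 194,928 L.
After draining 20% and refilling: 137 × 0.80 + 29 × 0.20 = 115.4 ppm.
Deficit to target: 135 − 115.4 = 19.6 mg/L.
As CaCO₃: 19.6 mg/L × 194,928 L = 3821 g; ÷ 50 g/eq ÷ 2 = 38.21 mol Na₂CO₃.
Mass: 38.21 × 106 = 4050 g.

4.05 kg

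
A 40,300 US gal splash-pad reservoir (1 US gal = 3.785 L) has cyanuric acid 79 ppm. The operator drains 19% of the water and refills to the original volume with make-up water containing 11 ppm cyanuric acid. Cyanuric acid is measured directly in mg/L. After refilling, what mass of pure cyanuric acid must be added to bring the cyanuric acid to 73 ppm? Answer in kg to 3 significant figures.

1.06 kg

Volume: 40,300 US gal × 3.785 L/gal = 152,536 L.
After draining 19% and refilling: 79 × 0.81 + 11 × 0.19 = 66.08 ppm.
Deficit to target: 73 − 66.08 = 6.92 mg/L.
Mass: 6.92 mg/L × 152,536 L = 1056 g cyanuric acid.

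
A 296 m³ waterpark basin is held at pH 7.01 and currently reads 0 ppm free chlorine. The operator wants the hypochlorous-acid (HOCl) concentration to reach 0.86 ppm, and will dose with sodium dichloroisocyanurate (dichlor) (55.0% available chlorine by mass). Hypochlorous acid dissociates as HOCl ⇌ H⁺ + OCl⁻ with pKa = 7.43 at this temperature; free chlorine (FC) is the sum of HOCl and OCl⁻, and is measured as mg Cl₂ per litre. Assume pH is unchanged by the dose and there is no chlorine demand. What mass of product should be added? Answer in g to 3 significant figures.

639 g

Volume: 296 m³ = 296,000 L.
[OCl⁻]/[HOCl] = 10^(pH − pKa) = 10^(7.01 − 7.43) = 0.3802; fraction as HOCl = 1/(1 + 0.3802) = 0.7245.
Free chlorine required for 0.86 ppm HOCl: 0.86 / 0.7245 = 1.187 ppm.
FC to add: 1.187 − 0 = 1.187 mg/L as Cl₂.
Cl₂ equivalent: 1.187 mg/L × 296,000 L = 351.3 g.
Product at 55.0% available Cl: 351.3 / 0.55 = 638.8 g.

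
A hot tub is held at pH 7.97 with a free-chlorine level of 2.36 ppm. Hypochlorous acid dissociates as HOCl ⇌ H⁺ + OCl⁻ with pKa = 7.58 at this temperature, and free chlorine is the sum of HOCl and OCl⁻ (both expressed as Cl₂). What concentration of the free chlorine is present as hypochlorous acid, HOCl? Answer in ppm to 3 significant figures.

0.683 ppm

[OCl⁻]/[HOCl] = 10^(pH − pKa) = 10^(7.97 − 7.58) = 10^0.39 = 2.455.
Fraction as HOCl = 1 / (1 + 2.455) = 0.2895.
HOCl = 0.2895 × 2.36 ppm = 0.6831 ppm.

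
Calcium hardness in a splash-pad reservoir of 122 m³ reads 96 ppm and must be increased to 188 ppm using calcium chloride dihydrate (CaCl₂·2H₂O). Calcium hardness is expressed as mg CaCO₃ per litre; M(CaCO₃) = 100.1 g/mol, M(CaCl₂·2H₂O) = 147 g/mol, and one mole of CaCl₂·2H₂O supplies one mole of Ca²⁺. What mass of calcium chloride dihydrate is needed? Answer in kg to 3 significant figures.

Volume: 122 m³ = 122,000 L.
Hardness to add: (188 − 96) = 92 mg/L as CaCO₃ × 122,000 L = 11,220 g as CaCO₃.
Moles of Ca²⁺ (1 mol Ca²⁺ ≡ 1 mol CaCO₃): 11,220 / 100.1 g/mol = 112.1 mol.
Mass of CaCl₂·2H₂O: 112.1 × 147 = 16,480 g.

16.5 kg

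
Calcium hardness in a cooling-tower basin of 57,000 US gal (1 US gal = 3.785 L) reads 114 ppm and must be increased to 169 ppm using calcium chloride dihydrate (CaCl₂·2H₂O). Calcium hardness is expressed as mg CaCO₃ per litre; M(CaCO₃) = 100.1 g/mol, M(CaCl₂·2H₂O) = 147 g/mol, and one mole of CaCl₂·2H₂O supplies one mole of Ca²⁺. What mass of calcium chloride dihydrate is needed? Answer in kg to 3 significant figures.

17.4 kg

Volume: 57,000 US gal × 3.785 L/gal = 215,745 L.
Hardness to add: (169 − 114) = 55 mg/L as CaCO₃ × 215,745 L = 11,870 g as CaCO₃.
Moles of Ca²⁺ (1 mol Ca²⁺ ≡ 1 mol CaCO₃): 11,870 / 100.1 g/mol = 118.5 mol.
Mass of CaCl₂·2H₂O: 118.5 × 147 = 17,430 g.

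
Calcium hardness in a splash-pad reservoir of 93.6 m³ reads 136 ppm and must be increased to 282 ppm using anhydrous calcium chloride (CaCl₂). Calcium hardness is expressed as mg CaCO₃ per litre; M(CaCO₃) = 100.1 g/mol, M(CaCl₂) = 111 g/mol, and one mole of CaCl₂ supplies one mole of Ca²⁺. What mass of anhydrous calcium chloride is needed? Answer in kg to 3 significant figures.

Volume: 93.6 m³ = 93,600 L.
Hardness to add: (282 − 136) = 146 mg/L as CaCO₃ × 93,600 L = 13,670 g as CaCO₃.
Moles of Ca²⁺ (1 mol Ca²⁺ ≡ 1 mol CaCO₃): 13,670 / 100.1 g/mol = 136.5 mol.
Mass of CaCl₂: 136.5 × 111 = 15,150 g.

15.2 kg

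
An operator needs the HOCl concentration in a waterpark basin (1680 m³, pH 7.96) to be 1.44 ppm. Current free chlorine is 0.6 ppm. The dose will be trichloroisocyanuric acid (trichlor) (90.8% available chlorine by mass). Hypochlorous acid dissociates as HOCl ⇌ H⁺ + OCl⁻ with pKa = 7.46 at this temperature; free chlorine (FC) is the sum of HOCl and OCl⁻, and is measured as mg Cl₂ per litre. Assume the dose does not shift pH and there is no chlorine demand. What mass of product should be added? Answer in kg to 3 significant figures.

Volume: 1680 m³ = 1,680,000 L.
[OCl⁻]/[HOCl] = 10^(pH − pKa) = 10^(7.96 − 7.46) = 3.162; fraction as HOCl = 1/(1 + 3.162) = 0.2403.
Free chlorine required for 1.44 ppm HOCl: 1.44 / 0.2403 = 5.994 ppm.
FC to add: 5.994 − 0.6 = 5.394 mg/L as Cl₂.
Cl₂ equivalent: 5.394 mg/L × 1,680,000 L = 9061 g.
Product at 90.8% available Cl: 9061 / 0.908 = 9979 g.

9.98 kg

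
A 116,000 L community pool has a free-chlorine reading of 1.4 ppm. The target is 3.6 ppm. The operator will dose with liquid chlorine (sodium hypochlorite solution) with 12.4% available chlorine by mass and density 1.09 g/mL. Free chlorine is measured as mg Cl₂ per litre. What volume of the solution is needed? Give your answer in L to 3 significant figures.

1.89 L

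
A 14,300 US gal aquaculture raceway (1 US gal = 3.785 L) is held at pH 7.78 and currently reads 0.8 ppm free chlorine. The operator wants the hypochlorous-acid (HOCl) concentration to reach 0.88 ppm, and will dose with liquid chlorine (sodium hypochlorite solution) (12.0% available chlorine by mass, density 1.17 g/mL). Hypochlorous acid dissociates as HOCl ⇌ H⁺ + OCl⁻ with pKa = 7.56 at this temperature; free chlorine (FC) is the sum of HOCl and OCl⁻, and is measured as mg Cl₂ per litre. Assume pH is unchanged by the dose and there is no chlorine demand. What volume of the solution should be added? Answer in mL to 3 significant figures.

Volume: 14,300 US gal × 3.785 L/gal = 54,126 L.
[OCl⁻]/[HOCl] = 10^(pH − pKa) = 10^(7.78 − 7.56) = 1.66; fraction as HOCl = 1/(1 + 1.66) = 0.376.
Free chlorine required for 0.88 ppm HOCl: 0.88 / 0.376 = 2.34 ppm.
FC to add: 2.34 − 0.8 = 1.54 mg/L as Cl₂.
Cl₂ equivalent: 1.54 mg/L × 54,126 L = 83.38 g.
Product at 12.0% available Cl: 83.38 / 0.12 = 694.8 g.
Volume: 694.8 g ÷ 1.17 g/mL = 593.9 mL.

594 mL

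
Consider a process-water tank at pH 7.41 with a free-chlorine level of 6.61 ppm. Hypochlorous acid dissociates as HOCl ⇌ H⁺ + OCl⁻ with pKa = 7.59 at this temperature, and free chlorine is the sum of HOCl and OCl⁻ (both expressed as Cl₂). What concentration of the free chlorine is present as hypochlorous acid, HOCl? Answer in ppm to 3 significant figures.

3.98 ppm

[OCl⁻]/[HOCl] = 10^(pH − pKa) = 10^(7.41 − 7.59) = 10^-0.18 = 0.6607.
Fraction as HOCl = 1 / (1 + 0.6607) = 0.6022.
HOCl = 0.6022 × 6.61 ppm = 3.98 ppm.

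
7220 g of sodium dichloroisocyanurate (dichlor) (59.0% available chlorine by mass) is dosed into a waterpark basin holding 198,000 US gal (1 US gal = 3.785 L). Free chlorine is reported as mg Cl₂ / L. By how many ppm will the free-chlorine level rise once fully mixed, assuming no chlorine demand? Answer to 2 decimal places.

Volume: 198,000 US gal × 3.785 L/gal = 749,430 L.
Available chlorine delivered: 7220 g × 0.59 = 4260 g as Cl₂.
Concentration rise: 4260 g / 749,430 L = 5.684 mg/L = 5.68 ppm.

5.68 ppm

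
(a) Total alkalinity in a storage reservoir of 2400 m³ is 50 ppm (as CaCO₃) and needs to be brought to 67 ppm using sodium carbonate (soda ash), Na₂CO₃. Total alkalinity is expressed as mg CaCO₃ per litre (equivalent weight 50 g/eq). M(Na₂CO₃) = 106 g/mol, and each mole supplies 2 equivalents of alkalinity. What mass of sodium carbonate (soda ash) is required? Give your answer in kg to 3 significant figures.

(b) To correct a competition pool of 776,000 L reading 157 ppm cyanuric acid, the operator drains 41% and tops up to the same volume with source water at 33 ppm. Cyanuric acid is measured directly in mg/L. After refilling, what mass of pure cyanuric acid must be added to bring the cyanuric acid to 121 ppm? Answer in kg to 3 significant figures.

(a) 43.2 kg; (b) 11.5 kg

(a) Volume: 2400 m³ = 2,400,000 L.
(a) Alkalinity to add: (67 − 50) = 17 mg/L as CaCO₃ × 2,400,000 L = 40,800 g as CaCO₃.
(a) Equivalents: 40,800 g ÷ 50 g/eq = 816 eq.
(a) Each mole of Na₂CO₃ supplies 2 eq, so 816 / 2 = 408 mol.
(a) Mass: 408 mol × 106 g/mol = 43,250 g.

(b) After draining 41% and refilling: 157 × 0.59 + 33 × 0.41 = 106.16 ppm.
(b) Deficit to target: 121 − 106.16 = 14.84 mg/L.
(b) Mass: 14.84 mg/L × 776,000 L = 11,520 g cyanuric acid.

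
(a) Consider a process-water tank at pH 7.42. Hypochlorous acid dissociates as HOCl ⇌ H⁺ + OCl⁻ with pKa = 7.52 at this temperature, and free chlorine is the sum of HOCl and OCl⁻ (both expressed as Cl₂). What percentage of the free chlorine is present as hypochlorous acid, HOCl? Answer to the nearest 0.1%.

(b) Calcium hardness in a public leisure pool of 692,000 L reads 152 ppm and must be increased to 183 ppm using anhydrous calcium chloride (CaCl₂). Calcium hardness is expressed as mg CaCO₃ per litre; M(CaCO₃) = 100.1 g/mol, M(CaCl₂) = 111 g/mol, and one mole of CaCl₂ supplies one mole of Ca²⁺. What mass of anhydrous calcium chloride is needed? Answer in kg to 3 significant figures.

(a) [OCl⁻]/[HOCl] = 10^(pH − pKa) = 10^(7.42 − 7.52) = 10^-0.10 = 0.7943.
(a) Fraction as HOCl = 1 / (1 + 0.7943) = 0.5573.

(b) Hardness to add: (183 − 152) = 31 mg/L as CaCO₃ × 692,000 L = 21,450 g as CaCO₃.
(b) Moles of Ca²⁺ (1 mol Ca²⁺ ≡ 1 mol CaCO₃): 21,450 / 100.1 g/mol = 214.3 mol.
(b) Mass of CaCl₂: 214.3 × 111 = 23,790 g.

(a) 55.7%; (b) 23.8 kg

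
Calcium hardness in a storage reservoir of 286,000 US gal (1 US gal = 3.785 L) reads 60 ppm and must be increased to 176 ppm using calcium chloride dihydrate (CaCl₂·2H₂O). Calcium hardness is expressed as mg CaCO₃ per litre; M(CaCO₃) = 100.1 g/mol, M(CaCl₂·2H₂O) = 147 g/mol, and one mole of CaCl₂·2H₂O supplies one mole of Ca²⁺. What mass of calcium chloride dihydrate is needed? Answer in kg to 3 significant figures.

Volume: 286,000 US gal × 3.785 L/gal = 1,082,510 L.
Hardness to add: (176 − 60) = 116 mg/L as CaCO₃ × 1,082,510 L = 125,600 g as CaCO₃.
Moles of Ca²⁺ (1 mol Ca²⁺ ≡ 1 mol CaCO₃): 125,600 / 100.1 g/mol = 1254 mol.
Mass of CaCl₂·2H₂O: 1254 × 147 = 184,400 g.

184 kg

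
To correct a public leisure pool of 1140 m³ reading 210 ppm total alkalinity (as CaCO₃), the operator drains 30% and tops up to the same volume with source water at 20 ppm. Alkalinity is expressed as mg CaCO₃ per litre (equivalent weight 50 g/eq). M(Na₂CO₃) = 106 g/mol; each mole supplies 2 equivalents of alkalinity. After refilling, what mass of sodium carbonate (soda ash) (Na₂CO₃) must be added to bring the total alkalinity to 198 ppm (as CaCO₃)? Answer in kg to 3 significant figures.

Volume: 1140 m³ = 1,140,000 L.
After draining 30% and refilling: 210 × 0.70 + 20 × 0.30 = 153 ppm.
Deficit to target: 198 − 153 = 45 mg/L.
As CaCO₃: 45 mg/L × 1,140,000 L = 51,300 g; ÷ 50 g/eq ÷ 2 = 513 mol Na₂CO₃.
Mass: 513 × 106 = 54,380 g.

54.4 kg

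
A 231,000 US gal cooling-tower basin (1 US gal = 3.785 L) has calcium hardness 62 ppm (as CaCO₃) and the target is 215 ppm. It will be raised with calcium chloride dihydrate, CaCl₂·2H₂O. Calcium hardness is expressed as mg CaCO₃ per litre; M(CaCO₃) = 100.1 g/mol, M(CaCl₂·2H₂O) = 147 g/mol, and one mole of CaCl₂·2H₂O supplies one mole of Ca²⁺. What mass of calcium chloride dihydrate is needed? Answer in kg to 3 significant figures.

196 kg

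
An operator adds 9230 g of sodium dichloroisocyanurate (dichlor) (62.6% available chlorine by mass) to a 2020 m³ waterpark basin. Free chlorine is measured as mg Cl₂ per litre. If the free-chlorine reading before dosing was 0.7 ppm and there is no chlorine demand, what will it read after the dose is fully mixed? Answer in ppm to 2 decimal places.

Volume: 2020 m³ = 2,020,000 L.
Available chlorine delivered: 9230 g × 0.626 = 5778 g as Cl₂.
Concentration rise: 5778 g / 2,020,000 L = 2.86 mg/L = 2.86 ppm.
Final FC: 0.7 + 2.86 = 3.56 ppm.

3.56 ppm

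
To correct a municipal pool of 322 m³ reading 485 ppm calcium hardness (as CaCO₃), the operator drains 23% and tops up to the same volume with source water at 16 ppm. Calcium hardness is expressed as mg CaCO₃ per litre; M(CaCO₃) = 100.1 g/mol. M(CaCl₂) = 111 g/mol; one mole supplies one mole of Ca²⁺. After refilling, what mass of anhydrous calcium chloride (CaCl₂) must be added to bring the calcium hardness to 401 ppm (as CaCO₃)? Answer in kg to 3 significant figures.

8.52 kg

Volume: 322 m³ = 322,000 L.
After draining 23% and refilling: 485 × 0.77 + 16 × 0.23 = 377.13 ppm.
Deficit to target: 401 − 377.13 = 23.87 mg/L.
As CaCO₃: 23.87 mg/L × 322,000 L = 7686 g; ÷ 100.1 = 76.78 mol Ca²⁺.
Mass: 76.78 × 111 = 8523 g.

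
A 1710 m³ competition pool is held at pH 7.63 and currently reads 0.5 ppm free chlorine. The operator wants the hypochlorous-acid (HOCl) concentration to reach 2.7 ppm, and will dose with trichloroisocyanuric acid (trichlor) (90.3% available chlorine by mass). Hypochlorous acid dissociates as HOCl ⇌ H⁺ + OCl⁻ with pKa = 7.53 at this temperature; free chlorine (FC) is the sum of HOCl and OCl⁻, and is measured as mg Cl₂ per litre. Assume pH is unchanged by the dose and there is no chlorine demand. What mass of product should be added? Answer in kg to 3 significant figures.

10.6 kg

Volume: 1710 m³ = 1,710,000 L.
[OCl⁻]/[HOCl] = 10^(pH − pKa) = 10^(7.63 − 7.53) = 1.259; fraction as HOCl = 1/(1 + 1.259) = 0.4427.
Free chlorine required for 2.7 ppm HOCl: 2.7 / 0.4427 = 6.099 ppm.
FC to add: 6.099 − 0.5 = 5.599 mg/L as Cl₂.
Cl₂ equivalent: 5.599 mg/L × 1,710,000 L = 9574 g.
Product at 90.3% available Cl: 9574 / 0.903 = 10,600 g.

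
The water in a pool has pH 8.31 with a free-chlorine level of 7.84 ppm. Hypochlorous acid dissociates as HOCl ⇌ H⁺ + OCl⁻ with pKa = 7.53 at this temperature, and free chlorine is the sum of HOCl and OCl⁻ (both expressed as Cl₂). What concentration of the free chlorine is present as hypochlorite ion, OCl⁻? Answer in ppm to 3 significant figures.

6.72 ppm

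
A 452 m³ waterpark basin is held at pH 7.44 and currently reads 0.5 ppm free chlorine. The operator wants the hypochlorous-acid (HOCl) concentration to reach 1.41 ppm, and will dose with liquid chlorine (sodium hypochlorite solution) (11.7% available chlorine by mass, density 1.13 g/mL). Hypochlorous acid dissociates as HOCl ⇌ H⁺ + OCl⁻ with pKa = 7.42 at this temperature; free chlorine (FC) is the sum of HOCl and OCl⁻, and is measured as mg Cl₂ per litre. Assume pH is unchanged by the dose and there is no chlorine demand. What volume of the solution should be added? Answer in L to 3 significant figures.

8.16 L

Volume: 452 m³ = 452,000 L.
[OCl⁻]/[HOCl] = 10^(pH − pKa) = 10^(7.44 − 7.42) = 1.047; fraction as HOCl = 1/(1 + 1.047) = 0.4885.
Free chlorine required for 1.41 ppm HOCl: 1.41 / 0.4885 = 2.886 ppm.
FC to add: 2.886 − 0.5 = 2.386 mg/L as Cl₂.
Cl₂ equivalent: 2.386 mg/L × 452,000 L = 1079 g.
Product at 11.7% available Cl: 1079 / 0.117 = 9219 g.
Volume: 9219 g ÷ 1.13 g/mL = 8159 mL.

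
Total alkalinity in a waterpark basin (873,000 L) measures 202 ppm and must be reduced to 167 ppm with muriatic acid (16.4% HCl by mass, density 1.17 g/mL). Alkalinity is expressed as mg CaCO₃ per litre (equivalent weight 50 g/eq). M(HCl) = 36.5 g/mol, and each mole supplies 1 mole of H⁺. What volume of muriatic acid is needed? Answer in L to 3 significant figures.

116 L

Alkalinity to neutralize: (202 − 167) = 35 mg/L as CaCO₃ × 873,000 L = 30,560 g as CaCO₃.
Equivalents of H⁺ required: 30,560 ÷ 50 g/eq = 611.1 eq = 611.1 mol HCl.
Mass of HCl: 611.1 × 36.5 = 22,310 g.
Mass of 16.4% solution: 22,310 / 0.164 = 136,000 g.
Volume: 136,000 g ÷ 1.17 g/mL = 116,200 mL.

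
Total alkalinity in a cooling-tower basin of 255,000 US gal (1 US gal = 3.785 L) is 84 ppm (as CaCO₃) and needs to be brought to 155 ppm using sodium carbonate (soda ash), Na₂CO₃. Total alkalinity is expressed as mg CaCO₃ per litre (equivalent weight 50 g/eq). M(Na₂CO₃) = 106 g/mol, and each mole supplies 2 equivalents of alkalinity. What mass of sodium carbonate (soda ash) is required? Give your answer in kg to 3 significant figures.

Volume: 255,000 US gal × 3.785 L/gal = 965,175 L.
Alkalinity to add: (155 − 84) = 71 mg/L as CaCO₃ × 965,175 L = 68,530 g as CaCO₃.
Equivalents: 68,530 g ÷ 50 g/eq = 1371 eq.
Each mole of Na₂CO₃ supplies 2 eq, so 1371 / 2 = 685.3 mol.
Mass: 685.3 mol × 106 g/mol = 72,640 g.

72.6 kg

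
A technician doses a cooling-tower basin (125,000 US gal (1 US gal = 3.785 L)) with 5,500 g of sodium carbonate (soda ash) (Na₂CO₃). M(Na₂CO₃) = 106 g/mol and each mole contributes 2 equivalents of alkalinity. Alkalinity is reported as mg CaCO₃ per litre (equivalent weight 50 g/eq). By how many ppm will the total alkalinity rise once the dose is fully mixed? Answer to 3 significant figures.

Volume: 125,000 US gal × 3.785 L/gal = 473,125 L.
Moles of Na₂CO₃: 5,500 g ÷ 106 g/mol = 51.89 mol → 103.8 eq of alkalinity.
As CaCO₃: 103.8 eq × 50 g/eq = 5189 g.
Rise: 5189 g / 473,125 L × 1000 = 10.97 mg/L.

11.0 ppm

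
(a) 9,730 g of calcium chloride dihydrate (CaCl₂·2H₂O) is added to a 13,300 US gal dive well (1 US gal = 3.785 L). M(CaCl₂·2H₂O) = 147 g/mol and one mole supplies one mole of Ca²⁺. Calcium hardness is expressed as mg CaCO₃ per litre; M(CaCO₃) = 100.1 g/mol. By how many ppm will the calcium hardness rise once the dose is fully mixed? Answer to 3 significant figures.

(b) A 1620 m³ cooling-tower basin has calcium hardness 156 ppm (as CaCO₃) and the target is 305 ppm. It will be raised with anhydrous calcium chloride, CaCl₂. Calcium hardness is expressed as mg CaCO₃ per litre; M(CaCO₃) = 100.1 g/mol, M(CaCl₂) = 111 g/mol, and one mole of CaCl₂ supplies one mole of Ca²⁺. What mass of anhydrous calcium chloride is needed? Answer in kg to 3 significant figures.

(a) Volume: 13,300 US gal × 3.785 L/gal = 50,340 L.
(a) Moles of Ca²⁺: 9,730 g ÷ 147 g/mol = 66.19 mol.
(a) As CaCO₃: 66.19 mol × 100.1 g/mol = 6626 g.
(a) Rise: 6626 g / 50,340 L × 1000 = 131.6 mg/L.

(b) Volume: 1620 m³ = 1,620,000 L.
(b) Hardness to add: (305 − 156) = 149 mg/L as CaCO₃ × 1,620,000 L = 241,400 g as CaCO₃.
(b) Moles of Ca²⁺ (1 mol Ca²⁺ ≡ 1 mol CaCO₃): 241,400 / 100.1 g/mol = 2411 mol.
(b) Mass of CaCl₂: 2411 × 111 = 267,700 g.

(a) 132 ppm; (b) 268 kg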